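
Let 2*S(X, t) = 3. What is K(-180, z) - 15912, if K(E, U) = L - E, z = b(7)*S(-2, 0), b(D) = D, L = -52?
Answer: -15784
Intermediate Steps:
S(X, t) = 3/2 (S(X, t) = (1/2)*3 = 3/2)
z = 21/2 (z = 7*(3/2) = 21/2 ≈ 10.500)
K(E, U) = -52 - E
K(-180, z) - 15912 = (-52 - 1*(-180)) - 15912 = (-52 + 180) - 15912 = 128 - 15912 = -15784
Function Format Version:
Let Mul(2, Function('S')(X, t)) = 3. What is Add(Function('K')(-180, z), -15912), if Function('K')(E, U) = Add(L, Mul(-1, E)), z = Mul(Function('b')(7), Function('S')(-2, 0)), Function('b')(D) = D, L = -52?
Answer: -15784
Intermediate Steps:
Function('S')(X, t) = Rational(3, 2) (Function('S')(X, t) = Mul(Rational(1, 2), 3) = Rational(3, 2))
z = Rational(21, 2) (z = Mul(7, Rational(3, 2)) = Rational(21, 2) ≈ 10.500)
Function('K')(E, U) = Add(-52, Mul(-1, E))
Add(Function('K')(-180, z), -15912) = Add(Add(-52, Mul(-1, -180)), -15912) = Add(Add(-52, 180), -15912) = Add(128, -15912) = -15784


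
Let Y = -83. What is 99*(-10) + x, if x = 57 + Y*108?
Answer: -9897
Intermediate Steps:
x = -8907 (x = 57 - 83*108 = 57 - 8964 = -8907)
99*(-10) + x = 99*(-10) - 8907 = -990 - 8907 = -9897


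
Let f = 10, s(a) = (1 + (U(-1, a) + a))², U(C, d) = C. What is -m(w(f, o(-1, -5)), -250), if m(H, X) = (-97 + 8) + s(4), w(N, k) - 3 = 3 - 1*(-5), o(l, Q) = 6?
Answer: 73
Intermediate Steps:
s(a) = a² (s(a) = (1 + (-1 + a))² = a²)
w(N, k) = 11 (w(N, k) = 3 + (3 - 1*(-5)) = 3 + (3 + 5) = 3 + 8 = 11)
m(H, X) = -73 (m(H, X) = (-97 + 8) + 4² = -89 + 16 = -73)
-m(w(f, o(-1, -5)), -250) = -1*(-73) = 73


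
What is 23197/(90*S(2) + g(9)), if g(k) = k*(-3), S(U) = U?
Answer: 23197/153 ≈ 151.61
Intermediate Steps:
g(k) = -3*k
23197/(90*S(2) + g(9)) = 23197/(90*2 - 3*9) = 23197/(180 - 27) = 23197/153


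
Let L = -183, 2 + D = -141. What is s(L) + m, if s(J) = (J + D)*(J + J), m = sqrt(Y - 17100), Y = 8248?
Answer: 119316 + 2*I*sqrt(2213) ≈ 1.1932e+5 + 94.085*I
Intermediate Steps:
D = -143 (D = -2 - 141 = -143)
m = 2*I*sqrt(2213) (m = sqrt(8248 - 17100) = sqrt(-8852) = 2*I*sqrt(2213) ≈ 94.085*I)
s(J) = 2*J*(-143 + J) (s(J) = (J - 143)*(J + J) = (-143 + J)*(2*J) = 2*J*(-143 + J))
s(L) + m = 2*(-183)*(-143 - 183) + 2*I*sqrt(2213) = 2*(-183)*(-326) + 2*I*sqrt(2213) = 119316 + 2*I*sqrt(2213)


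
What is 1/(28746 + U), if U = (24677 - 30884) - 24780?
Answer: -1/2241 ≈ -0.00044623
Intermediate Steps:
U = -30987 (U = -6207 - 24780 = -30987)
1/(28746 + U) = 1/(28746 - 30987) = 1/(-2241) = -1/2241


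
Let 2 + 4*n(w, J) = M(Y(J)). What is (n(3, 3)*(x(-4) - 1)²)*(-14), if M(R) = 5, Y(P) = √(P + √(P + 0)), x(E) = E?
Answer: -525/2 ≈ -262.50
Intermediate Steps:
Y(P) = √(P + √P)
n(w, J) = ¾ (n(w, J) = -½ + (¼)*5 = -½ + 5/4 = ¾)
(n(3, 3)*(x(-4) - 1)²)*(-14) = (3*(-4 - 1)²/4)*(-14) = ((¾)*(-5)²)*(-14) = ((¾)*25)*(-14) = (75/4)*(-14) = -525/2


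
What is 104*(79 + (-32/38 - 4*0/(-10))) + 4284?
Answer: 235836/19 ≈ 12412.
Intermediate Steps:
104*(79 + (-32/38 - 4*0/(-10))) + 4284 = 104*(79 + (-32*1/38 + 0*(-⅒))) + 4284 = 104*(79 + (-16/19 + 0)) + 4284 = 104*(79 - 16/19) + 4284 = 104*(1485/19) + 4284 = 154440/19 + 4284 = 235836/19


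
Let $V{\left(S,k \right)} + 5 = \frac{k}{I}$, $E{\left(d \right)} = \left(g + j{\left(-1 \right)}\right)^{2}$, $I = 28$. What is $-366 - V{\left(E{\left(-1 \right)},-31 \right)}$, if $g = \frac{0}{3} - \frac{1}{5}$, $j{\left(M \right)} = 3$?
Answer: $- \frac{10077}{28} \approx -359.89$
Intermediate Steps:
$g = - \frac{1}{5}$ ($g = 0 \cdot \frac{1}{3} - \frac{1}{5} = 0 - \frac{1}{5} = - \frac{1}{5} \approx -0.2$)
$E{\left(d \right)} = \frac{196}{25}$ ($E{\left(d \right)} = \left(- \frac{1}{5} + 3\right)^{2} = \left(\frac{14}{5}\right)^{2} = \frac{196}{25}$)
$V{\left(S,k \right)} = -5 + \frac{k}{28}$
$-366 - V{\left(E{\left(-1 \right)},-31 \right)} = -366 - \left(-5 + \frac{1}{28} \left(-31\right)\right) = -366 - \left(-5 - \frac{31}{28}\right) = -366 - - \frac{171}{28} = -366 + \frac{171}{28} = - \frac{10077}{28}$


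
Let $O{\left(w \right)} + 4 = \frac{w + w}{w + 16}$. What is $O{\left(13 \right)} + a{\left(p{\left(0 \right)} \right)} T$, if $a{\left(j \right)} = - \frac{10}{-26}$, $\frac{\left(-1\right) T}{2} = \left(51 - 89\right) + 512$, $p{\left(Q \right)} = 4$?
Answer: $- \frac{138630}{377} \approx -367.72$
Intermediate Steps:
$O{\left(w \right)} = -4 + \frac{2 w}{16 + w}$ ($O{\left(w \right)} = -4 + \frac{w + w}{w + 16} = -4 + \frac{2 w}{16 + w}$)
$T = -948$ ($T = - 2 \left(\left(51 - 89\right) + 512\right) = - 2 \left(-38 + 512\right) = \left(-2\right) 474 = -948$)
$a{\left(j \right)} = \frac{5}{13}$ ($a{\left(j \right)} = \left(-10\right) \left(- \frac{1}{26}\right) = \frac{5}{13}$)
$O{\left(13 \right)} + a{\left(p{\left(0 \right)} \right)} T = \frac{2 \left(-32 - 13\right)}{16 + 13} + \frac{5}{13} \left(-948\right) = \frac{2 \left(-32 - 13\right)}{29} - \frac{4740}{13} = 2 \cdot \frac{1}{29} \left(-45\right) - \frac{4740}{13} = - \frac{90}{29} - \frac{4740}{13} = - \frac{138630}{377}$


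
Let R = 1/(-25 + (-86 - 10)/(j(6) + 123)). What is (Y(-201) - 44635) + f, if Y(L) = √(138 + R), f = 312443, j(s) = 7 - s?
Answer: 267808 + 11*√727889/799 ≈ 2.6782e+5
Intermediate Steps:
R = -31/799 (R = 1/(-25 + (-86 - 10)/((7 - 1*6) + 123)) = 1/(-25 - 96/((7 - 6) + 123)) = 1/(-25 - 96/(1 + 123)) = 1/(-25 - 96/124) = 1/(-25 - 96*1/124) = 1/(-25 - 24/31) = 1/(-799/31) = -31/799 ≈ -0.038799)
Y(L) = 11*√727889/799 (Y(L) = √(138 - 31/799) = √(110231/799) = 11*√727889/799)
(Y(-201) - 44635) + f = (11*√727889/799 - 44635) + 312443 = (-44635 + 11*√727889/799) + 312443 = 267808 + 11*√727889/799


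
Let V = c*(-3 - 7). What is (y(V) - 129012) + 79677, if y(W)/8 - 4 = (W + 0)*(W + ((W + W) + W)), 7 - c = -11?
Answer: 987497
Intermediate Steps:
c = 18 (c = 7 - 1*(-11) = 7 + 11 = 18)
V = -180 (V = 18*(-3 - 7) = 18*(-10) = -180)
y(W) = 32 + 32*W**2 (y(W) = 32 + 8*((W + 0)*(W + ((W + W) + W))) = 32 + 8*(W*(W + (2*W + W))) = 32 + 8*(W*(W + 3*W)) = 32 + 8*(W*(4*W)) = 32 + 8*(4*W**2) = 32 + 32*W**2)
(y(V) - 129012) + 79677 = ((32 + 32*(-180)**2) - 129012) + 79677 = ((32 + 32*32400) - 129012) + 79677 = ((32 + 1036800) - 129012) + 79677 = (1036832 - 129012) + 79677 = 907820 + 79677 = 987497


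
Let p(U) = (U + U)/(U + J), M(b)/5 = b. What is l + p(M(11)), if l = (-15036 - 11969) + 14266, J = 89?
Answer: -917153/72 ≈ -12738.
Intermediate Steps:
M(b) = 5*b
p(U) = 2*U/(89 + U) (p(U) = (U + U)/(U + 89) = (2*U)/(89 + U) = 2*U/(89 + U))
l = -12739 (l = -27005 + 14266 = -12739)
l + p(M(11)) = -12739 + 2*(5*11)/(89 + 5*11) = -12739 + 2*55/(89 + 55) = -12739 + 2*55/144 = -12739 + 2*55*(1/144) = -12739 + 55/72 = -917153/72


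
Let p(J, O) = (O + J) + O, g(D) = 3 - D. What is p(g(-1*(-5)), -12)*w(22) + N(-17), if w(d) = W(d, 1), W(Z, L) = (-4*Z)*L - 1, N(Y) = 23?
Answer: 2337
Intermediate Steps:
W(Z, L) = -1 - 4*L*Z (W(Z, L) = -4*L*Z - 1 = -1 - 4*L*Z)
w(d) = -1 - 4*d (w(d) = -1 - 4*1*d = -1 - 4*d)
p(J, O) = J + 2*O (p(J, O) = (J + O) + O = J + 2*O)
p(g(-1*(-5)), -12)*w(22) + N(-17) = ((3 - (-1)*(-5)) + 2*(-12))*(-1 - 4*22) + 23 = ((3 - 1*5) - 24)*(-1 - 88) + 23 = ((3 - 5) - 24)*(-89) + 23 = (-2 - 24)*(-89) + 23 = -26*(-89) + 23 = 2314 + 23 = 2337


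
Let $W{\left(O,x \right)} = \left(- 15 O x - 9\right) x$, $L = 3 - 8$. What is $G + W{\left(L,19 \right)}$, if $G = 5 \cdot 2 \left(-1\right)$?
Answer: $26894$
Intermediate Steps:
$G = -10$ ($G = 10 \left(-1\right) = -10$)
$L = -5$
$W{\left(O,x \right)} = x \left(-9 - 15 O x\right)$ ($W{\left(O,x \right)} = \left(- 15 O x - 9\right) x = \left(-9 - 15 O x\right) x = x \left(-9 - 15 O x\right)$)
$G + W{\left(L,19 \right)} = -10 - 57 \left(3 + 5 \left(-5\right) 19\right) = -10 - 57 \left(3 - 475\right) = -10 - 57 \left(-472\right) = -10 + 26904 = 26894$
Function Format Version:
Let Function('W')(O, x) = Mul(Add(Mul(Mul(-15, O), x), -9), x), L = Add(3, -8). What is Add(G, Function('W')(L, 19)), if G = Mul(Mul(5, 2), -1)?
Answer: 26894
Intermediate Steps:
G = -10 (G = Mul(10, -1) = -10)
L = -5
Function('W')(O, x) = Mul(x, Add(-9, Mul(-15, O, x))) (Function('W')(O, x) = Mul(Add(Mul(-15, O, x), -9), x) = Mul(Add(-9, Mul(-15, O, x)), x) = Mul(x, Add(-9, Mul(-15, O, x))))
Add(G, Function('W')(L, 19)) = Add(-10, Mul(-3, 19, Add(3, Mul(5, -5, 19)))) = Add(-10, Mul(-3, 19, Add(3, -475))) = Add(-10, Mul(-3, 19, -472)) = Add(-10, 26904) = 26894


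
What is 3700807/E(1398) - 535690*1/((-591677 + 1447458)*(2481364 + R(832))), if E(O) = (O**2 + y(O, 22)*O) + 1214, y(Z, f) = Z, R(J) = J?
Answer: 982663999459350144/1038216497162876459 ≈ 0.94649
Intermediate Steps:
E(O) = 1214 + 2*O**2 (E(O) = (O**2 + O*O) + 1214 = (O**2 + O**2) + 1214 = 2*O**2 + 1214 = 1214 + 2*O**2)
3700807/E(1398) - 535690*1/((-591677 + 1447458)*(2481364 + R(832))) = 3700807/(1214 + 2*1398**2) - 535690*1/((-591677 + 1447458)*(2481364 + 832)) = 3700807/(1214 + 2*1954404) - 535690/(855781*2482196) = 3700807/(1214 + 3908808) - 535690/2124216175076 = 3700807/3910022 - 535690*1/2124216175076 = 3700807*(1/3910022) - 267845/1062108087538 = 3700807/3910022 - 267845/1062108087538 = 982663999459350144/1038216497162876459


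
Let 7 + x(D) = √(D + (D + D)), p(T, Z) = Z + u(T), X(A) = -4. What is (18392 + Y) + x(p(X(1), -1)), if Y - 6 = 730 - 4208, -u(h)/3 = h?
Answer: 14913 + √33 ≈ 14919.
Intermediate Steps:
u(h) = -3*h
Y = -3472 (Y = 6 + (730 - 4208) = 6 - 3478 = -3472)
p(T, Z) = Z - 3*T
x(D) = -7 + √3*√D (x(D) = -7 + √(D + (D + D)) = -7 + √(D + 2*D) = -7 + √(3*D) = -7 + √3*√D)
(18392 + Y) + x(p(X(1), -1)) = (18392 - 3472) + (-7 + √3*√(-1 - 3*(-4))) = 14920 + (-7 + √3*√(-1 + 12)) = 14920 + (-7 + √3*√11) = 14920 + (-7 + √33) = 14913 + √33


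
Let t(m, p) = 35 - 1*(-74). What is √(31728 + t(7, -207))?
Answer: √31837 ≈ 178.43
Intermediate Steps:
t(m, p) = 109 (t(m, p) = 35 + 74 = 109)
√(31728 + t(7, -207)) = √(31728 + 109) = √31837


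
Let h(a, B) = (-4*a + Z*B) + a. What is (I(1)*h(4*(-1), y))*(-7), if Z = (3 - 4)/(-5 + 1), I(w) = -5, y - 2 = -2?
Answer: 420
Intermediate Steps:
y = 0 (y = 2 - 2 = 0)
Z = ¼ (Z = -1/(-4) = -1*(-¼) = ¼ ≈ 0.25000)
h(a, B) = -3*a + B/4 (h(a, B) = (-4*a + B/4) + a = -3*a + B/4)
(I(1)*h(4*(-1), y))*(-7) = -5*(-12*(-1) + (¼)*0)*(-7) = -5*(-3*(-4) + 0)*(-7) = -5*(12 + 0)*(-7) = -5*12*(-7) = -60*(-7) = 420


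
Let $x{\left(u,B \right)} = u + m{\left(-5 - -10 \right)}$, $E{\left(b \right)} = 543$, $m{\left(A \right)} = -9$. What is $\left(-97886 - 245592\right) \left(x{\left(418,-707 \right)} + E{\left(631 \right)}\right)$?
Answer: $-326991056$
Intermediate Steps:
$x{\left(u,B \right)} = -9 + u$ ($x{\left(u,B \right)} = u - 9 = -9 + u$)
$\left(-97886 - 245592\right) \left(x{\left(418,-707 \right)} + E{\left(631 \right)}\right) = \left(-97886 - 245592\right) \left(\left(-9 + 418\right) + 543\right) = - 343478 \left(409 + 543\right) = \left(-343478\right) 952 = -326991056$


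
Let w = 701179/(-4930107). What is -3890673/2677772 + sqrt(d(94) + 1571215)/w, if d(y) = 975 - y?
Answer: -3890673/2677772 - 78881712*sqrt(6141)/701179 ≈ -8817.4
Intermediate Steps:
w = -701179/4930107 (w = 701179*(-1/4930107) = -701179/4930107 ≈ -0.14222)
-3890673/2677772 + sqrt(d(94) + 1571215)/w = -3890673/2677772 + sqrt((975 - 1*94) + 1571215)/(-701179/4930107) = -3890673*1/2677772 + sqrt((975 - 94) + 1571215)*(-4930107/701179) = -3890673/2677772 + sqrt(881 + 1571215)*(-4930107/701179) = -3890673/2677772 + sqrt(1572096)*(-4930107/701179) = -3890673/2677772 + (16*sqrt(6141))*(-4930107/701179) = -3890673/2677772 - 78881712*sqrt(6141)/701179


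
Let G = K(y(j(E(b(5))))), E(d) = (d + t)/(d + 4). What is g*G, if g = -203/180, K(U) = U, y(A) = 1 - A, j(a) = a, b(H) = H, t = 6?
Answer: 203/810 ≈ 0.25062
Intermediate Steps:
E(d) = (6 + d)/(4 + d) (E(d) = (d + 6)/(d + 4) = (6 + d)/(4 + d))
G = -2/9 (G = 1 - (6 + 5)/(4 + 5) = 1 - 11/9 = -2/9 ≈ -0.22222)
g = -203/180 (g = -203*1/180 = -203/180 ≈ -1.1278)
g*G = -203/180*(-2/9) = 203/810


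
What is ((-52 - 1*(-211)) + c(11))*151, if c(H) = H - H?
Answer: 24009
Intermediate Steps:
c(H) = 0
((-52 - 1*(-211)) + c(11))*151 = ((-52 - 1*(-211)) + 0)*151 = ((-52 + 211) + 0)*151 = (159 + 0)*151 = 159*151 = 24009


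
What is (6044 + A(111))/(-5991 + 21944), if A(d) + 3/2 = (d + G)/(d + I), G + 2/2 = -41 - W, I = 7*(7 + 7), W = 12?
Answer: 132941/350966 ≈ 0.37879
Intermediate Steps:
I = 98 (I = 7*14 = 98)
G = -54 (G = -1 + (-41 - 1*12) = -1 + (-41 - 12) = -1 - 53 = -54)
A(d) = -3/2 + (-54 + d)/(98 + d) (A(d) = -3/2 + (d - 54)/(d + 98) = -3/2 + (-54 + d)/(98 + d))
(6044 + A(111))/(-5991 + 21944) = (6044 + (-402 - 1*111)/(2*(98 + 111)))/(-5991 + 21944) = (6044 + (1/2)*(-402 - 111)/209)/15953 = (6044 + (1/2)*(1/209)*(-513))*(1/15953) = (6044 - 27/22)*(1/15953) = (132941/22)*(1/15953) = 132941/350966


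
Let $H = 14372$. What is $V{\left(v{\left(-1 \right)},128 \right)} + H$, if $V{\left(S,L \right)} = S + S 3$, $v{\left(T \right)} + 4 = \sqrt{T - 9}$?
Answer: $14356 + 4 i \sqrt{10} \approx 14356.0 + 12.649 i$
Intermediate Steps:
$v{\left(T \right)} = -4 + \sqrt{-9 + T}$ ($v{\left(T \right)} = -4 + \sqrt{T - 9} = -4 + \sqrt{-9 + T}$)
$V{\left(S,L \right)} = 4 S$ ($V{\left(S,L \right)} = S + 3 S = 4 S$)
$V{\left(v{\left(-1 \right)},128 \right)} + H = 4 \left(-4 + \sqrt{-9 - 1}\right) + 14372 = 4 \left(-4 + \sqrt{-10}\right) + 14372 = 4 \left(-4 + i \sqrt{10}\right) + 14372 = \left(-16 + 4 i \sqrt{10}\right) + 14372 = 14356 + 4 i \sqrt{10}$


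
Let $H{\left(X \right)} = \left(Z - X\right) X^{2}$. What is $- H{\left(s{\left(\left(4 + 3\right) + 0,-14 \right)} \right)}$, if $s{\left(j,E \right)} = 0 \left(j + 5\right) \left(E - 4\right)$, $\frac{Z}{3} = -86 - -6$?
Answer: $0$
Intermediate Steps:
$Z = -240$ ($Z = 3 \left(-86 - -6\right) = 3 \left(-86 + 6\right) = 3 \left(-80\right) = -240$)
$s{\left(j,E \right)} = 0$ ($s{\left(j,E \right)} = 0 \left(5 + j\right) \left(-4 + E\right) = 0 \left(-4 + E\right) \left(5 + j\right) = 0$)
$H{\left(X \right)} = X^{2} \left(-240 - X\right)$ ($H{\left(X \right)} = \left(-240 - X\right) X^{2} = X^{2} \left(-240 - X\right)$)
$- H{\left(s{\left(\left(4 + 3\right) + 0,-14 \right)} \right)} = - 0^{2} \left(-240 - 0\right) = - 0 \left(-240 + 0\right) = - 0 \left(-240\right) = \left(-1\right) 0 = 0$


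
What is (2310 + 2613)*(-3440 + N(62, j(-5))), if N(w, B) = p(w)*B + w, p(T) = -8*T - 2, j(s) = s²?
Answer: -77921244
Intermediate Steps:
p(T) = -2 - 8*T
N(w, B) = w + B*(-2 - 8*w) (N(w, B) = (-2 - 8*w)*B + w = B*(-2 - 8*w) + w = w + B*(-2 - 8*w))
(2310 + 2613)*(-3440 + N(62, j(-5))) = (2310 + 2613)*(-3440 + (62 - 2*(-5)²*(1 + 4*62))) = 4923*(-3440 + (62 - 2*25*(1 + 248))) = 4923*(-3440 + (62 - 2*25*249)) = 4923*(-3440 + (62 - 12450)) = 4923*(-3440 - 12388) = 4923*(-15828) = -77921244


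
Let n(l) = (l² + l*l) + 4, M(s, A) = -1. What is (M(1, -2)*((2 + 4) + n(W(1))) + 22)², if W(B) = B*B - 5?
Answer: 400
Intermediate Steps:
W(B) = -5 + B² (W(B) = B² - 5 = -5 + B²)
n(l) = 4 + 2*l² (n(l) = (l² + l²) + 4 = 2*l² + 4 = 4 + 2*l²)
(M(1, -2)*((2 + 4) + n(W(1))) + 22)² = (-((2 + 4) + (4 + 2*(-5 + 1²)²)) + 22)² = (-(6 + (4 + 2*(-5 + 1)²)) + 22)² = (-(6 + (4 + 2*(-4)²)) + 22)² = (-(6 + (4 + 2*16)) + 22)² = (-(6 + (4 + 32)) + 22)² = (-(6 + 36) + 22)² = (-1*42 + 22)² = (-42 + 22)² = (-20)² = 400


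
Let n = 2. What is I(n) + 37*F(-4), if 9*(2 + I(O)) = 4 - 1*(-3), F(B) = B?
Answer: -1343/9 ≈ -149.22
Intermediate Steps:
I(O) = -11/9 (I(O) = -2 + (4 - 1*(-3))/9 = -2 + (4 + 3)/9 = -2 + (⅑)*7 = -2 + 7/9 = -11/9)
I(n) + 37*F(-4) = -11/9 + 37*(-4) = -11/9 - 148 = -1343/9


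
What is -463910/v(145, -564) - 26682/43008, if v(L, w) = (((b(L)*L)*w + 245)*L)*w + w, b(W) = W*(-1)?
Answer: -539073515197991/868918807378944 ≈ -0.62040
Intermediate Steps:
b(W) = -W
v(L, w) = w + L*w*(245 - w*L²) (v(L, w) = ((((-L)*L)*w + 245)*L)*w + w = (((-L²)*w + 245)*L)*w + w = ((-w*L² + 245)*L)*w + w = ((245 - w*L²)*L)*w + w = (L*(245 - w*L²))*w + w = L*w*(245 - w*L²) + w = w + L*w*(245 - w*L²))
-463910/v(145, -564) - 26682/43008 = -463910*(-1/(564*(1 + 245*145 - 1*(-564)*145³))) - 26682/43008 = -463910*(-1/(564*(1 + 35525 - 1*(-564)*3048625))) - 26682*1/43008 = -463910*(-1/(564*(1 + 35525 + 1719424500))) - 4447/7168 = -463910/((-564*1719460026)) - 4447/7168 = -463910/(-969775454664) - 4447/7168 = -463910*(-1/969775454664) - 4447/7168 = 231955/484887727332 - 4447/7168 = -539073515197991/868918807378944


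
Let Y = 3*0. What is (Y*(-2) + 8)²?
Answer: 64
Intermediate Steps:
Y = 0
(Y*(-2) + 8)² = (0*(-2) + 8)² = (0 + 8)² = 8² = 64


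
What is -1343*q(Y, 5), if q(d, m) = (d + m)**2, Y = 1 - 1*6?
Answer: 0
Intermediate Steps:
Y = -5 (Y = 1 - 6 = -5)
-1343*q(Y, 5) = -1343*(-5 + 5)**2 = -1343*0**2 = -1343*0 = 0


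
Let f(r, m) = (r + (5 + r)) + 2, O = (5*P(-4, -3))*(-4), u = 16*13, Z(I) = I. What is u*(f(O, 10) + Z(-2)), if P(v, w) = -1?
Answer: 9360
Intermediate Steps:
u = 208
O = 20 (O = (5*(-1))*(-4) = -5*(-4) = 20)
f(r, m) = 7 + 2*r (f(r, m) = (5 + 2*r) + 2 = 7 + 2*r)
u*(f(O, 10) + Z(-2)) = 208*((7 + 2*20) - 2) = 208*((7 + 40) - 2) = 208*(47 - 2) = 208*45 = 9360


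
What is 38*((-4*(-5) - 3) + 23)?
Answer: 1520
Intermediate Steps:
38*((-4*(-5) - 3) + 23) = 38*((20 - 3) + 23) = 38*(17 + 23) = 38*40 = 1520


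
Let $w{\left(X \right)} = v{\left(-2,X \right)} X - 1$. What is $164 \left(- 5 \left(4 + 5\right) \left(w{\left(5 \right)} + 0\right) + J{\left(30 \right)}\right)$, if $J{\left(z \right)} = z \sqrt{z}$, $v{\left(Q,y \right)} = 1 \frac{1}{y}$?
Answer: $4920 \sqrt{30} \approx 26948.0$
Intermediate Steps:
$v{\left(Q,y \right)} = \frac{1}{y}$
$J{\left(z \right)} = z^{\frac{3}{2}}$
$w{\left(X \right)} = 0$ ($w{\left(X \right)} = \frac{X}{X} - 1 = 1 - 1 = 0$)
$164 \left(- 5 \left(4 + 5\right) \left(w{\left(5 \right)} + 0\right) + J{\left(30 \right)}\right) = 164 \left(- 5 \left(4 + 5\right) \left(0 + 0\right) + 30^{\frac{3}{2}}\right) = 164 \left(\left(-5\right) 9 \cdot 0 + 30 \sqrt{30}\right) = 164 \left(\left(-45\right) 0 + 30 \sqrt{30}\right) = 164 \left(0 + 30 \sqrt{30}\right) = 164 \cdot 30 \sqrt{30} = 4920 \sqrt{30}$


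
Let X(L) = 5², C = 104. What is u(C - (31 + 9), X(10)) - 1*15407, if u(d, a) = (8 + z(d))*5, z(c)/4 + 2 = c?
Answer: -14127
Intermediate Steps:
z(c) = -8 + 4*c
X(L) = 25
u(d, a) = 20*d (u(d, a) = (8 + (-8 + 4*d))*5 = (4*d)*5 = 20*d)
u(C - (31 + 9), X(10)) - 1*15407 = 20*(104 - (31 + 9)) - 1*15407 = 20*(104 - 1*40) - 15407 = 20*(104 - 40) - 15407 = 20*64 - 15407 = 1280 - 15407 = -14127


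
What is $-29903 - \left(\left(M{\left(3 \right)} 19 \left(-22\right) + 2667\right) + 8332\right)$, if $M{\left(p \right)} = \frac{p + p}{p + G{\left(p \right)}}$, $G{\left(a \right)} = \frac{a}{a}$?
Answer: $-40275$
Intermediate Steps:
$G{\left(a \right)} = 1$
$M{\left(p \right)} = \frac{2 p}{1 + p}$ ($M{\left(p \right)} = \frac{p + p}{p + 1} = \frac{2 p}{1 + p}$)
$-29903 - \left(\left(M{\left(3 \right)} 19 \left(-22\right) + 2667\right) + 8332\right) = -29903 - \left(\left(2 \cdot 3 \frac{1}{1 + 3} \cdot 19 \left(-22\right) + 2667\right) + 8332\right) = -29903 - \left(\left(2 \cdot 3 \cdot \frac{1}{4} \cdot 19 \left(-22\right) + 2667\right) + 8332\right) = -29903 - \left(\left(\frac{3}{2} \cdot 19 \left(-22\right) + 2667\right) + 8332\right) = -29903 - \left(\left(\frac{57}{2} \left(-22\right) + 2667\right) + 8332\right) = -29903 - \left(\left(-627 + 2667\right) + 8332\right) = -29903 - \left(2040 + 8332\right) = -29903 - 10372 = -40275$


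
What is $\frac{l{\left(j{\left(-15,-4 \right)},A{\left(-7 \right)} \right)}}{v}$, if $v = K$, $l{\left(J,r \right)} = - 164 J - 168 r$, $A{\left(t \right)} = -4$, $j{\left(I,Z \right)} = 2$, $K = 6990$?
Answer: $\frac{172}{3495} \approx 0.049213$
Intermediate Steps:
$l{\left(J,r \right)} = - 168 r - 164 J$
$v = 6990$
$\frac{l{\left(j{\left(-15,-4 \right)},A{\left(-7 \right)} \right)}}{v} = \frac{\left(-168\right) \left(-4\right) - 328}{6990} = \left(672 - 328\right) \frac{1}{6990} = 344 \cdot \frac{1}{6990} = \frac{172}{3495}$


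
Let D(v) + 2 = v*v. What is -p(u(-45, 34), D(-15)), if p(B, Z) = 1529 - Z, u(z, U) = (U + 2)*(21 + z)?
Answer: -1306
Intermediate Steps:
D(v) = -2 + v² (D(v) = -2 + v*v = -2 + v²)
u(z, U) = (2 + U)*(21 + z)
-p(u(-45, 34), D(-15)) = -(1529 - (-2 + (-15)²)) = -(1529 - (-2 + 225)) = -(1529 - 1*223) = -(1529 - 223) = -1*1306 = -1306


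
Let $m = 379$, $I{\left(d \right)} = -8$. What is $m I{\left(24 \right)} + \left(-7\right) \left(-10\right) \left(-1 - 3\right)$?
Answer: $-3312$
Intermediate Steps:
$m I{\left(24 \right)} + \left(-7\right) \left(-10\right) \left(-1 - 3\right) = 379 \left(-8\right) + \left(-7\right) \left(-10\right) \left(-1 - 3\right) = -3032 + 70 \left(-1 - 3\right) = -3032 + 70 \left(-4\right) = -3032 - 280 = -3312$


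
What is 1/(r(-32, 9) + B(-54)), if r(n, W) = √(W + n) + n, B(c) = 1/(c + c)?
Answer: -373356/12219121 - 11664*I*√23/12219121 ≈ -0.030555 - 0.004578*I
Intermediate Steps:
B(c) = 1/(2*c)
r(n, W) = n + √(W + n)
1/(r(-32, 9) + B(-54)) = 1/((-32 + √(9 - 32)) + (½)/(-54)) = 1/((-32 + √(-23)) + (½)*(-1/54)) = 1/((-32 + I*√23) - 1/108) = 1/(-3457/108 + I*√23)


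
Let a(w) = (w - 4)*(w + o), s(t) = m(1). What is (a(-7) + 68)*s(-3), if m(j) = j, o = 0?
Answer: 145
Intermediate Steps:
s(t) = 1
a(w) = w*(-4 + w) (a(w) = (w - 4)*(w + 0) = (-4 + w)*w = w*(-4 + w))
(a(-7) + 68)*s(-3) = (-7*(-4 - 7) + 68)*1 = (-7*(-11) + 68)*1 = (77 + 68)*1 = 145*1 = 145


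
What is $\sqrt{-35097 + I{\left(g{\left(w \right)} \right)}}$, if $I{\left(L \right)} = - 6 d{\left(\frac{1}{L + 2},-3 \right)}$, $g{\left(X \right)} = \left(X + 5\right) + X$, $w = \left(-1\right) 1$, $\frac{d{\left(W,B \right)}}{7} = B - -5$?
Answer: $3 i \sqrt{3909} \approx 187.57 i$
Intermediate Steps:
$d{\left(W,B \right)} = 35 + 7 B$ ($d{\left(W,B \right)} = 7 \left(B - -5\right) = 7 \left(B + 5\right) = 7 \left(5 + B\right) = 35 + 7 B$)
$w = -1$
$g{\left(X \right)} = 5 + 2 X$ ($g{\left(X \right)} = \left(5 + X\right) + X = 5 + 2 X$)
$I{\left(L \right)} = -84$ ($I{\left(L \right)} = - 6 \left(35 + 7 \left(-3\right)\right) = - 6 \left(35 - 21\right) = \left(-6\right) 14 = -84$)
$\sqrt{-35097 + I{\left(g{\left(w \right)} \right)}} = \sqrt{-35097 - 84} = \sqrt{-35181} = 3 i \sqrt{3909}$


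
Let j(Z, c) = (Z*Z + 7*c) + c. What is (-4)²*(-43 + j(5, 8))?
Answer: 736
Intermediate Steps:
j(Z, c) = Z² + 8*c (j(Z, c) = (Z² + 7*c) + c = Z² + 8*c)
(-4)²*(-43 + j(5, 8)) = (-4)²*(-43 + (5² + 8*8)) = 16*(-43 + (25 + 64)) = 16*(-43 + 89) = 16*46 = 736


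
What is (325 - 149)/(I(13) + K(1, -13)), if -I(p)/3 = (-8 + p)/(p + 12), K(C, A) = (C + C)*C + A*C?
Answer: -440/29 ≈ -15.172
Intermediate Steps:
K(C, A) = 2*C² + A*C (K(C, A) = (2*C)*C + A*C = 2*C² + A*C)
I(p) = -3*(-8 + p)/(12 + p) (I(p) = -3*(-8 + p)/(p + 12) = -3*(-8 + p)/(12 + p))
(325 - 149)/(I(13) + K(1, -13)) = (325 - 149)/(3*(8 - 1*13)/(12 + 13) + 1*(-13 + 2*1)) = 176/(3*(8 - 13)/25 + 1*(-13 + 2)) = 176/(3*(1/25)*(-5) + 1*(-11)) = 176/(-⅗ - 11) = 176/(-58/5) = 176*(-5/58) = -440/29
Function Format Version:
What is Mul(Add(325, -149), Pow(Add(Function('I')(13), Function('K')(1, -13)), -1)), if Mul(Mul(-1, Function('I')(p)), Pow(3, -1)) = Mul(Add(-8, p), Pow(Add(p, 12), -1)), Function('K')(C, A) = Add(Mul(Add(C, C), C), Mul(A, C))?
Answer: Rational(-440, 29) ≈ -15.172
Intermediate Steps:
Function('K')(C, A) = Add(Mul(2, Pow(C, 2)), Mul(A, C)) (Function('K')(C, A) = Add(Mul(Mul(2, C), C), Mul(A, C)) = Add(Mul(2, Pow(C, 2)), Mul(A, C)))
Function('I')(p) = Mul(-3, Pow(Add(12, p), -1), Add(-8, p)) (Function('I')(p) = Mul(-3, Mul(Add(-8, p), Pow(Add(p, 12), -1))) = Mul(-3, Mul(Add(-8, p), Pow(Add(12, p), -1))) = Mul(-3, Mul(Pow(Add(12, p), -1), Add(-8, p))) = Mul(-3, Pow(Add(12, p), -1), Add(-8, p)))
Mul(Add(325, -149), Pow(Add(Function('I')(13), Function('K')(1, -13)), -1)) = Mul(Add(325, -149), Pow(Add(Mul(3, Pow(Add(12, 13), -1), Add(8, Mul(-1, 13))), Mul(1, Add(-13, Mul(2, 1)))), -1)) = Mul(176, Pow(Add(Mul(3, Pow(25, -1), Add(8, -13)), Mul(1, Add(-13, 2))), -1)) = Mul(176, Pow(Add(Mul(3, Rational(1, 25), -5), Mul(1, -11)), -1)) = Mul(176, Pow(Add(Rational(-3, 5), -11), -1)) = Mul(176, Pow(Rational(-58, 5), -1)) = Mul(176, Rational(-5, 58)) = Rational(-440, 29)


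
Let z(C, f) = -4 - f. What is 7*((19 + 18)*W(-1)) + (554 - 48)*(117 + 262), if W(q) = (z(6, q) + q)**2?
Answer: 195918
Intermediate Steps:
W(q) = 16 (W(q) = ((-4 - q) + q)**2 = (-4)**2 = 16)
7*((19 + 18)*W(-1)) + (554 - 48)*(117 + 262) = 7*((19 + 18)*16) + (554 - 48)*(117 + 262) = 7*(37*16) + 506*379 = 7*592 + 191774 = 4144 + 191774 = 195918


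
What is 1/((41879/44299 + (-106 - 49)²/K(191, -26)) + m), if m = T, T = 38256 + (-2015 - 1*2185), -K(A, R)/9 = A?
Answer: 76149981/2592371459462 ≈ 2.9375e-5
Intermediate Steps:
K(A, R) = -9*A
T = 34056 (T = 38256 + (-2015 - 2185) = 38256 - 4200 = 34056)
m = 34056
1/((41879/44299 + (-106 - 49)²/K(191, -26)) + m) = 1/((41879/44299 + (-106 - 49)²/((-9*191))) + 34056) = 1/((41879*(1/44299) + (-155)²/(-1719)) + 34056) = 1/((41879/44299 + 24025*(-1/1719)) + 34056) = 1/((41879/44299 - 24025/1719) + 34056) = 1/(-992293474/76149981 + 34056) = 1/(2592371459462/76149981) = 76149981/2592371459462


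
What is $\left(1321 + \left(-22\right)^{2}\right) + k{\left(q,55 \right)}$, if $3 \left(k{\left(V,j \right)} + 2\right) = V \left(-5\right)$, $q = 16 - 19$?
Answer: $1808$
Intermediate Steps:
$q = -3$ ($q = 16 - 19 = -3$)
$k{\left(V,j \right)} = -2 - \frac{5 V}{3}$ ($k{\left(V,j \right)} = -2 + \frac{V \left(-5\right)}{3} = -2 + \frac{\left(-5\right) V}{3} = -2 - \frac{5 V}{3}$)
$\left(1321 + \left(-22\right)^{2}\right) + k{\left(q,55 \right)} = \left(1321 + \left(-22\right)^{2}\right) - -3 = \left(1321 + 484\right) + \left(-2 + 5\right) = 1805 + 3 = 1808$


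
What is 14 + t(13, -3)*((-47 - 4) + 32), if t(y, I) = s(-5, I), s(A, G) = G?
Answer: 71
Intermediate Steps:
t(y, I) = I
14 + t(13, -3)*((-47 - 4) + 32) = 14 - 3*((-47 - 4) + 32) = 14 - 3*(-51 + 32) = 14 - 3*(-19) = 14 + 57 = 71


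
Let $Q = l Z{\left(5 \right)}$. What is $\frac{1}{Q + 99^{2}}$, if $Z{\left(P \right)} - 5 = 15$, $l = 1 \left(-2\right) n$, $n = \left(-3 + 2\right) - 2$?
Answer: $\frac{1}{9921} \approx 0.0001008$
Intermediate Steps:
$n = -3$ ($n = -1 - 2 = -3$)
$l = 6$ ($l = 1 \left(-2\right) \left(-3\right) = \left(-2\right) \left(-3\right) = 6$)
$Z{\left(P \right)} = 20$ ($Z{\left(P \right)} = 5 + 15 = 20$)
$Q = 120$ ($Q = 6 \cdot 20 = 120$)
$\frac{1}{Q + 99^{2}} = \frac{1}{120 + 99^{2}} = \frac{1}{120 + 9801} = \frac{1}{9921}$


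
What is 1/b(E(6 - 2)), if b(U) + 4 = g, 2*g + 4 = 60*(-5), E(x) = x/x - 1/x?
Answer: -1/156 ≈ -0.0064103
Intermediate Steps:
E(x) = 1 - 1/x
g = -152 (g = -2 + (60*(-5))/2 = -2 + (½)*(-300) = -2 - 150 = -152)
b(U) = -156 (b(U) = -4 - 152 = -156)
1/b(E(6 - 2)) = 1/(-156) = -1/156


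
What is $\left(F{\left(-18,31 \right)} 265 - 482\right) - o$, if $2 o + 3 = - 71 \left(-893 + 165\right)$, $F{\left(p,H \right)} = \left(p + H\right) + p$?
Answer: $- \frac{55299}{2} \approx -27650.0$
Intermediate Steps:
$F{\left(p,H \right)} = H + 2 p$ ($F{\left(p,H \right)} = \left(H + p\right) + p = H + 2 p$)
$o = \frac{51685}{2}$ ($o = - \frac{3}{2} + \frac{\left(-71\right) \left(-893 + 165\right)}{2} = - \frac{3}{2} + \frac{\left(-71\right) \left(-728\right)}{2} = - \frac{3}{2} + \frac{1}{2} \cdot 51688 = - \frac{3}{2} + 25844 = \frac{51685}{2} \approx 25843.0$)
$\left(F{\left(-18,31 \right)} 265 - 482\right) - o = \left(\left(31 + 2 \left(-18\right)\right) 265 - 482\right) - \frac{51685}{2} = \left(\left(31 - 36\right) 265 - 482\right) - \frac{51685}{2} = \left(\left(-5\right) 265 - 482\right) - \frac{51685}{2} = \left(-1325 - 482\right) - \frac{51685}{2} = -1807 - \frac{51685}{2} = - \frac{55299}{2}$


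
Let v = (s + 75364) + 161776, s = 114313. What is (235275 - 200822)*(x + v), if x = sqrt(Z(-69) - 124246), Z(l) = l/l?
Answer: 12108610209 + 103359*I*sqrt(13805) ≈ 1.2109e+10 + 1.2144e+7*I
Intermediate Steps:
v = 351453 (v = (114313 + 75364) + 161776 = 189677 + 161776 = 351453)
Z(l) = 1
x = 3*I*sqrt(13805) (x = sqrt(1 - 124246) = sqrt(-124245) = 3*I*sqrt(13805) ≈ 352.48*I)
(235275 - 200822)*(x + v) = (235275 - 200822)*(3*I*sqrt(13805) + 351453) = 34453*(351453 + 3*I*sqrt(13805)) = 12108610209 + 103359*I*sqrt(13805)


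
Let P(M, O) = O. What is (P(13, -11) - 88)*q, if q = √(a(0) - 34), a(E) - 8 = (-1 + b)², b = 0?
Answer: -495*I ≈ -495.0*I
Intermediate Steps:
a(E) = 9 (a(E) = 8 + (-1 + 0)² = 8 + (-1)² = 8 + 1 = 9)
q = 5*I (q = √(9 - 34) = √(-25) = 5*I ≈ 5.0*I)
(P(13, -11) - 88)*q = (-11 - 88)*(5*I) = -495*I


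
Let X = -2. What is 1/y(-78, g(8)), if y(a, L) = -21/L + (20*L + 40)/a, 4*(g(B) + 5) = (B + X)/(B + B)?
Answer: 32656/164111 ≈ 0.19899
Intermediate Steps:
g(B) = -5 + (-2 + B)/(8*B) (g(B) = -5 + ((B - 2)/(B + B))/4 = -5 + ((-2 + B)/((2*B)))/4 = -5 + ((-2 + B)*(1/(2*B)))/4 = -5 + ((-2 + B)/(2*B))/4 = -5 + (-2 + B)/(8*B))
y(a, L) = -21/L + (40 + 20*L)/a
1/y(-78, g(8)) = 1/(-21*64/(-2 - 39*8) + 40/(-78) + 20*((1/8)*(-2 - 39*8)/8)/(-78)) = 1/(-21*64/(-2 - 312) + 40*(-1/78) + 20*((1/8)*(1/8)*(-2 - 312))*(-1/78)) = 1/(-21/((1/8)*(1/8)*(-314)) - 20/39 + 20*((1/8)*(1/8)*(-314))*(-1/78)) = 1/(-21/(-157/32) - 20/39 + 20*(-157/32)*(-1/78)) = 1/(-21*(-32/157) - 20/39 + 785/624) = 1/(672/157 - 20/39 + 785/624) = 1/(164111/32656) = 32656/164111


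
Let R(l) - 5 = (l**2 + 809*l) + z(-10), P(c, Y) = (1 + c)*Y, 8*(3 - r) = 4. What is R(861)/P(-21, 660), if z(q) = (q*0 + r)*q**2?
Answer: -19175/176 ≈ -108.95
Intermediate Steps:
r = 5/2 (r = 3 - 1/8*4 = 3 - 1/2 = 5/2 ≈ 2.5000)
P(c, Y) = Y*(1 + c)
z(q) = 5*q**2/2 (z(q) = (q*0 + 5/2)*q**2 = (0 + 5/2)*q**2 = 5*q**2/2)
R(l) = 255 + l**2 + 809*l (R(l) = 5 + ((l**2 + 809*l) + (5/2)*(-10)**2) = 5 + ((l**2 + 809*l) + (5/2)*100) = 5 + ((l**2 + 809*l) + 250) = 5 + (250 + l**2 + 809*l) = 255 + l**2 + 809*l)
R(861)/P(-21, 660) = (255 + 861**2 + 809*861)/((660*(1 - 21))) = (255 + 741321 + 696549)/((660*(-20))) = 1438125/(-13200) = 1438125*(-1/13200) = -19175/176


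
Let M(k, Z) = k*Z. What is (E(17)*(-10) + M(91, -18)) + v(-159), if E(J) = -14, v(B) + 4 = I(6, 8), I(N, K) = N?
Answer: -1496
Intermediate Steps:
M(k, Z) = Z*k
v(B) = 2 (v(B) = -4 + 6 = 2)
(E(17)*(-10) + M(91, -18)) + v(-159) = (-14*(-10) - 18*91) + 2 = (140 - 1638) + 2 = -1498 + 2 = -1496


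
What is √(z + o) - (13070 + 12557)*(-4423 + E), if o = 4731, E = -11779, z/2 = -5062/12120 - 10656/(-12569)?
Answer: 415208654 + √6863073067317731370/38084070 ≈ 4.1521e+8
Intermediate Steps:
z = 32763221/38084070 (z = 2*(-5062/12120 - 10656/(-12569)) = 2*(-5062*1/12120 - 10656*(-1/12569)) = 2*(-2531/6060 + 10656/12569) = 2*(32763221/76168140) = 32763221/38084070 ≈ 0.86029)
√(z + o) - (13070 + 12557)*(-4423 + E) = √(32763221/38084070 + 4731) - (13070 + 12557)*(-4423 - 11779) = √(180208498391/38084070) - 25627*(-16202) = √6863073067317731370/38084070 - 1*(-415208654) = √6863073067317731370/38084070 + 415208654 = 415208654 + √6863073067317731370/38084070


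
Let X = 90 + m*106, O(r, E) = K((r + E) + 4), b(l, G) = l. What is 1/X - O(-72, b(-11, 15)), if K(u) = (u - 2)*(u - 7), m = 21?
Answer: -16133255/2316 ≈ -6966.0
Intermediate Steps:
K(u) = (-7 + u)*(-2 + u) (K(u) = (-2 + u)*(-7 + u) = (-7 + u)*(-2 + u))
O(r, E) = -22 + (4 + E + r)² - 9*E - 9*r (O(r, E) = 14 + ((r + E) + 4)² - 9*((r + E) + 4) = 14 + ((E + r) + 4)² - 9*((E + r) + 4) = 14 + (4 + E + r)² - 9*(4 + E + r) = 14 + (4 + E + r)² + (-36 - 9*E - 9*r) = -22 + (4 + E + r)² - 9*E - 9*r)
X = 2316 (X = 90 + 21*106 = 90 + 2226 = 2316)
1/X - O(-72, b(-11, 15)) = 1/2316 - (-22 + (4 - 11 - 72)² - 9*(-11) - 9*(-72)) = 1/2316 - (-22 + (-79)² + 99 + 648) = 1/2316 - (-22 + 6241 + 99 + 648) = 1/2316 - 1*6966 = 1/2316 - 6966 = -16133255/2316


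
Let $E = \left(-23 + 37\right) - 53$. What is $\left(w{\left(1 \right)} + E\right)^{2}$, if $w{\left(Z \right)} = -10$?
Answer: $2401$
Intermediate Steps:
$E = -39$ ($E = 14 - 53 = -39$)
$\left(w{\left(1 \right)} + E\right)^{2} = \left(-10 - 39\right)^{2} = \left(-49\right)^{2} = 2401$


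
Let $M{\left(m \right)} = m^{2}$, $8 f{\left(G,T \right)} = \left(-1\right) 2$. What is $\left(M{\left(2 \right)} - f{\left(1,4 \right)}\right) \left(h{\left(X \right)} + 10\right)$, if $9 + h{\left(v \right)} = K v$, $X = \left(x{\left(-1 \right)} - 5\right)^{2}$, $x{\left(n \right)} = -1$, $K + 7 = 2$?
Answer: $- \frac{3043}{4} \approx -760.75$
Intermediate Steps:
$K = -5$ ($K = -7 + 2 = -5$)
$f{\left(G,T \right)} = - \frac{1}{4}$ ($f{\left(G,T \right)} = \frac{\left(-1\right) 2}{8} = \frac{1}{8} \left(-2\right) = - \frac{1}{4}$)
$X = 36$ ($X = \left(-1 - 5\right)^{2} = \left(-6\right)^{2} = 36$)
$h{\left(v \right)} = -9 - 5 v$
$\left(M{\left(2 \right)} - f{\left(1,4 \right)}\right) \left(h{\left(X \right)} + 10\right) = \left(2^{2} - - \frac{1}{4}\right) \left(\left(-9 - 180\right) + 10\right) = \left(4 + \frac{1}{4}\right) \left(\left(-9 - 180\right) + 10\right) = \frac{17 \left(-189 + 10\right)}{4} = \frac{17}{4} \left(-179\right) = - \frac{3043}{4}$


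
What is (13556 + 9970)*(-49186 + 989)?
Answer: -1133882622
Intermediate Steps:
(13556 + 9970)*(-49186 + 989) = 23526*(-48197) = -1133882622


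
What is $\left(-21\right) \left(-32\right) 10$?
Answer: $6720$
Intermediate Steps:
$\left(-21\right) \left(-32\right) 10 = 672 \cdot 10 = 6720$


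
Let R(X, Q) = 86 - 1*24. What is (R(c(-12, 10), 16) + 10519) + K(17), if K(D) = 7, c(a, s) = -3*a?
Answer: 10588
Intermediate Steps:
R(X, Q) = 62 (R(X, Q) = 86 - 24 = 62)
(R(c(-12, 10), 16) + 10519) + K(17) = (62 + 10519) + 7 = 10581 + 7 = 10588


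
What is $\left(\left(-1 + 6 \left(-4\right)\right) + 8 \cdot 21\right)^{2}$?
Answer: $20449$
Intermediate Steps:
$\left(\left(-1 + 6 \left(-4\right)\right) + 8 \cdot 21\right)^{2} = \left(\left(-1 - 24\right) + 168\right)^{2} = \left(-25 + 168\right)^{2} = 143^{2} = 20449$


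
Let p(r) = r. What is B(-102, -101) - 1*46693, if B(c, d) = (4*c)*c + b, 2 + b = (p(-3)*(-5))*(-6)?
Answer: -5169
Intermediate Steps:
b = -92 (b = -2 - 3*(-5)*(-6) = -2 + 15*(-6) = -2 - 90 = -92)
B(c, d) = -92 + 4*c**2 (B(c, d) = (4*c)*c - 92 = 4*c**2 - 92 = -92 + 4*c**2)
B(-102, -101) - 1*46693 = (-92 + 4*(-102)**2) - 1*46693 = (-92 + 4*10404) - 46693 = (-92 + 41616) - 46693 = 41524 - 46693 = -5169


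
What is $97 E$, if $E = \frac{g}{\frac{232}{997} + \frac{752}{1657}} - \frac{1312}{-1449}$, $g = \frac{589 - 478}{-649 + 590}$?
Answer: $- \frac{821807168159}{4617197928} \approx -177.99$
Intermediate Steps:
$g = - \frac{111}{59}$ ($g = \frac{111}{-59} = 111 \left(- \frac{1}{59}\right) = - \frac{111}{59} \approx -1.8814$)
$E = - \frac{8472238847}{4617197928}$ ($E = - \frac{111}{59 \left(\frac{232}{997} + \frac{752}{1657}\right)} - \frac{1312}{-1449} = - \frac{111}{59 \left(232 \cdot \frac{1}{997} + 752 \cdot \frac{1}{1657}\right)} - - \frac{1312}{1449} = - \frac{111}{59 \left(\frac{232}{997} + \frac{752}{1657}\right)} + \frac{1312}{1449} = - \frac{111}{59 \cdot \frac{1134168}{1652029}} + \frac{1312}{1449} = \left(- \frac{111}{59}\right) \frac{1652029}{1134168} + \frac{1312}{1449} = - \frac{61125073}{22305304} + \frac{1312}{1449} = - \frac{8472238847}{4617197928} \approx -1.8349$)
$97 E = 97 \left(- \frac{8472238847}{4617197928}\right) = - \frac{821807168159}{4617197928}$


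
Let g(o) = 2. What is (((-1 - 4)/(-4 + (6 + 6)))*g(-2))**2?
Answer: 25/16 ≈ 1.5625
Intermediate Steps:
(((-1 - 4)/(-4 + (6 + 6)))*g(-2))**2 = (((-1 - 4)/(-4 + (6 + 6)))*2)**2 = (-5/(-4 + 12)*2)**2 = (-5/8*2)**2 = (-5/4)**2 = 25/16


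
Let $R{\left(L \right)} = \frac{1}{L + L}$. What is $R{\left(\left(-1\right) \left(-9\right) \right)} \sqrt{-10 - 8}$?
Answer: $\frac{i \sqrt{2}}{6} \approx 0.2357 i$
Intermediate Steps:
$R{\left(L \right)} = \frac{1}{2 L}$
$R{\left(\left(-1\right) \left(-9\right) \right)} \sqrt{-10 - 8} = \frac{1}{2 \left(\left(-1\right) \left(-9\right)\right)} \sqrt{-10 - 8} = \frac{1}{2 \cdot 9} \sqrt{-18} = \frac{1}{2} \cdot \frac{1}{9} \cdot 3 i \sqrt{2} = \frac{3 i \sqrt{2}}{18} = \frac{i \sqrt{2}}{6}$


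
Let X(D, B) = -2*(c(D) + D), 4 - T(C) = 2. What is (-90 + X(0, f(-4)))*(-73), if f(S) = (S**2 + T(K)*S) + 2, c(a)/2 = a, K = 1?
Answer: 6570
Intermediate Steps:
c(a) = 2*a
T(C) = 2 (T(C) = 4 - 1*2 = 4 - 2 = 2)
f(S) = 2 + S**2 + 2*S (f(S) = (S**2 + 2*S) + 2 = 2 + S**2 + 2*S)
X(D, B) = -6*D (X(D, B) = -2*(2*D + D) = -6*D)
(-90 + X(0, f(-4)))*(-73) = (-90 - 6*0)*(-73) = (-90 + 0)*(-73) = -90*(-73) = 6570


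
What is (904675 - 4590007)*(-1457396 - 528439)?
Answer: 7318461272220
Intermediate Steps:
(904675 - 4590007)*(-1457396 - 528439) = -3685332*(-1985835) = 7318461272220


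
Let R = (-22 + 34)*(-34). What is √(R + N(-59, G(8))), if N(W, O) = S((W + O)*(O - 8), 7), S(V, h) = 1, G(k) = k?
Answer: I*√407 ≈ 20.174*I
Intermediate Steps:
R = -408 (R = 12*(-34) = -408)
N(W, O) = 1
√(R + N(-59, G(8))) = √(-408 + 1) = √(-407) = I*√407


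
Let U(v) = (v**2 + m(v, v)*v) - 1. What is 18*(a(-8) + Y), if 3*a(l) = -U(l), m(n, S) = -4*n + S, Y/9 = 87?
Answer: 14868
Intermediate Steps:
Y = 783 (Y = 9*87 = 783)
m(n, S) = S - 4*n
U(v) = -1 - 2*v**2 (U(v) = (v**2 + (v - 4*v)*v) - 1 = (v**2 + (-3*v)*v) - 1 = (v**2 - 3*v**2) - 1 = -2*v**2 - 1 = -1 - 2*v**2)
a(l) = 1/3 + 2*l**2/3 (a(l) = (-(-1 - 2*l**2))/3 = (1 + 2*l**2)/3 = 1/3 + 2*l**2/3)
18*(a(-8) + Y) = 18*((1/3 + (2/3)*(-8)**2) + 783) = 18*((1/3 + (2/3)*64) + 783) = 18*((1/3 + 128/3) + 783) = 18*(43 + 783) = 18*826 = 14868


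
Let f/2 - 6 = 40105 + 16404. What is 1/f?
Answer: 1/113030 ≈ 8.8472e-6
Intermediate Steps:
f = 113030 (f = 12 + 2*(40105 + 16404) = 12 + 2*56509 = 12 + 113018 = 113030)
1/f = 1/113030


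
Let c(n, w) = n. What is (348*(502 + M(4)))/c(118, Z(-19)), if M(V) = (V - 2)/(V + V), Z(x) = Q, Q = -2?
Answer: 174783/118 ≈ 1481.2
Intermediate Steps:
Z(x) = -2
M(V) = (-2 + V)/(2*V) (M(V) = (-2 + V)/((2*V)) = (-2 + V)*(1/(2*V)) = (-2 + V)/(2*V))
(348*(502 + M(4)))/c(118, Z(-19)) = (348*(502 + (½)*(-2 + 4)/4))/118 = (348*(502 + (½)*(¼)*2))*(1/118) = (348*(502 + ¼))*(1/118) = (348*(2009/4))*(1/118) = 174783*(1/118) = 174783/118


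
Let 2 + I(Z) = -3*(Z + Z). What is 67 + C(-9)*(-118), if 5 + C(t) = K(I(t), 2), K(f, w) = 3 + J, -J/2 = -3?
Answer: -405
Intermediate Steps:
J = 6 (J = -2*(-3) = 6)
I(Z) = -2 - 6*Z (I(Z) = -2 - 3*(Z + Z) = -2 - 6*Z)
K(f, w) = 9 (K(f, w) = 3 + 6 = 9)
C(t) = 4 (C(t) = -5 + 9 = 4)
67 + C(-9)*(-118) = 67 + 4*(-118) = 67 - 472 = -405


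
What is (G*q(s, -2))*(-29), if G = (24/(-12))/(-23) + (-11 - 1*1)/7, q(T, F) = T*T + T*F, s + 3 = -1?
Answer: 182352/161 ≈ 1132.6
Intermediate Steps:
s = -4 (s = -3 - 1 = -4)
q(T, F) = T**2 + F*T
G = -262/161 (G = (24*(-1/12))*(-1/23) + (-11 - 1)*(1/7) = -2*(-1/23) - 12*1/7 = 2/23 - 12/7 = -262/161 ≈ -1.6273)
(G*q(s, -2))*(-29) = -(-1048)*(-2 - 4)/161*(-29) = -(-1048)*(-6)/161*(-29) = -262/161*24*(-29) = -6288/161*(-29) = 182352/161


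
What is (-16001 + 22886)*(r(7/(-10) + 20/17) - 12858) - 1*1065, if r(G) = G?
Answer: -177050229/2 ≈ -8.8525e+7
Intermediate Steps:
(-16001 + 22886)*(r(7/(-10) + 20/17) - 12858) - 1*1065 = (-16001 + 22886)*((7/(-10) + 20/17) - 12858) - 1*1065 = 6885*((7*(-⅒) + 20*(1/17)) - 12858) - 1065 = 6885*((-7/10 + 20/17) - 12858) - 1065 = 6885*(81/170 - 12858) - 1065 = 6885*(-2185779/170) - 1065 = -177048099/2 - 1065 = -177050229/2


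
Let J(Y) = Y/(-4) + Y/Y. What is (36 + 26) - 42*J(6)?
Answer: 83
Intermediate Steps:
J(Y) = 1 - Y/4 (J(Y) = Y*(-¼) + 1 = -Y/4 + 1 = 1 - Y/4)
(36 + 26) - 42*J(6) = (36 + 26) - 42*(1 - ¼*6) = 62 - 42*(1 - 3/2) = 62 - 42*(-½) = 62 + 21 = 83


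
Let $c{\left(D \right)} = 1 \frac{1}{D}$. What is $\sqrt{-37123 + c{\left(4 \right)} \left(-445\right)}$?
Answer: $\frac{i \sqrt{148937}}{2} \approx 192.96 i$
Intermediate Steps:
$c{\left(D \right)} = \frac{1}{D}$
$\sqrt{-37123 + c{\left(4 \right)} \left(-445\right)} = \sqrt{-37123 + \frac{1}{4} \left(-445\right)} = \sqrt{-37123 - \frac{445}{4}} = \sqrt{- \frac{148937}{4}} = \frac{i \sqrt{148937}}{2}$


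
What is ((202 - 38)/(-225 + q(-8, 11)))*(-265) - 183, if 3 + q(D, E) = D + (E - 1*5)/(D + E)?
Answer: 319/117 ≈ 2.7265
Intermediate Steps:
q(D, E) = -3 + D + (-5 + E)/(D + E) (q(D, E) = -3 + (D + (E - 1*5)/(D + E)) = -3 + (D + (E - 5)/(D + E)) = -3 + (D + (-5 + E)/(D + E)) = -3 + D + (-5 + E)/(D + E))
((202 - 38)/(-225 + q(-8, 11)))*(-265) - 183 = ((202 - 38)/(-225 + (-5 + (-8)² - 3*(-8) - 2*11 - 8*11)/(-8 + 11)))*(-265) - 183 = (164/(-225 + (-5 + 64 + 24 - 22 - 88)/3))*(-265) - 183 = (164/(-225 + (⅓)*(-27)))*(-265) - 183 = (164/(-225 - 9))*(-265) - 183 = (164/(-234))*(-265) - 183 = (164*(-1/234))*(-265) - 183 = -82/117*(-265) - 183 = 21730/117 - 183 = 319/117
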